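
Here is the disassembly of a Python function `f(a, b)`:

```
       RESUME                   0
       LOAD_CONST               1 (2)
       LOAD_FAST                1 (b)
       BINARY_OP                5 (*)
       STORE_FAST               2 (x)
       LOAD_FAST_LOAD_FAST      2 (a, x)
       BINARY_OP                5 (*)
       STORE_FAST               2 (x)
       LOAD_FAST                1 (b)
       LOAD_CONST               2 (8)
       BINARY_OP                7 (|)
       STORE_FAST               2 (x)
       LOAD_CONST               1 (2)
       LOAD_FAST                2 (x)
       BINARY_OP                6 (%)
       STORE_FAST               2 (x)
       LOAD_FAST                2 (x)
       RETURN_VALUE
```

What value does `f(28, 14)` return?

2

LOAD_CONST → push 2. Stack: [2]
LOAD_FAST b → push 14. Stack: [2, 14]
BINARY_OP * → 2 * 14 = 28. Stack: [28]
STORE_FAST x → x=28. Stack: []
LOAD_FAST_LOAD_FAST a,x → push 28,28. Stack: [28, 28]
BINARY_OP * → 28 * 28 = 784. Stack: [784]
STORE_FAST x → x=784. Stack: []
LOAD_FAST b → push 14. Stack: [14]
LOAD_CONST → push 8. Stack: [14, 8]
BINARY_OP | → 14 | 8 = 14. Stack: [14]
STORE_FAST x → x=14. Stack: []
LOAD_CONST → push 2. Stack: [2]
LOAD_FAST x → push 14. Stack: [2, 14]
BINARY_OP % → 2 % 14 = 2. Stack: [2]
STORE_FAST x → x=2. Stack: []
LOAD_FAST x → push 2. Stack: [2]
RETURN_VALUE → return 2.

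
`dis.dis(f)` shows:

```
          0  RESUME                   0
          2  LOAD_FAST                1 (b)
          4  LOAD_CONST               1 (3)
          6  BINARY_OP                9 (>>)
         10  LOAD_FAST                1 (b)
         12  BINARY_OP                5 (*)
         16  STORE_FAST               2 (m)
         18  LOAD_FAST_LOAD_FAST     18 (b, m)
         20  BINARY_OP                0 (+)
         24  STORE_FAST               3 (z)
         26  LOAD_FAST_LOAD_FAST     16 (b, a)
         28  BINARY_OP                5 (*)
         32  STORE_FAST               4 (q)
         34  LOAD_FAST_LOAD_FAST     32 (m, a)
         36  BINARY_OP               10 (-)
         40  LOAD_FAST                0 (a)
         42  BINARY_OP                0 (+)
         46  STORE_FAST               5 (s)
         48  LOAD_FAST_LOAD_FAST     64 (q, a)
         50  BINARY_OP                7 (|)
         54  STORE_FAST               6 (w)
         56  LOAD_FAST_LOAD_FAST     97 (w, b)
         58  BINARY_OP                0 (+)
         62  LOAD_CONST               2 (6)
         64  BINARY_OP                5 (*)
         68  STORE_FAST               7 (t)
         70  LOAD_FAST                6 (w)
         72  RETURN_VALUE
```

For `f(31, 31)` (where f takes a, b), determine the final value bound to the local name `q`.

LOAD_FAST b → push 31. Stack: [31]
LOAD_CONST → push 3. Stack: [31, 3]
BINARY_OP >> → 31 >> 3 = 3. Stack: [3]
LOAD_FAST b → push 31. Stack: [3, 31]
BINARY_OP * → 3 * 31 = 93. Stack: [93]
STORE_FAST m → m=93. Stack: []
LOAD_FAST_LOAD_FAST b,m → push 31,93. Stack: [31, 93]
BINARY_OP + → 31 + 93 = 124. Stack: [124]
STORE_FAST z → z=124. Stack: []
LOAD_FAST_LOAD_FAST b,a → push 31,31. Stack: [31, 31]
BINARY_OP * → 31 * 31 = 961. Stack: [961]
STORE_FAST q → q=961. Stack: []
LOAD_FAST_LOAD_FAST m,a → push 93,31. Stack: [93, 31]
BINARY_OP - → 93 - 31 = 62. Stack: [62]
LOAD_FAST a → push 31. Stack: [62, 31]
BINARY_OP + → 62 + 31 = 93. Stack: [93]
STORE_FAST s → s=93. Stack: []
LOAD_FAST_LOAD_FAST q,a → push 961,31. Stack: [961, 31]
BINARY_OP | → 961 | 31 = 991. Stack: [991]
STORE_FAST w → w=991. Stack: []
LOAD_FAST_LOAD_FAST w,b → push 991,31. Stack: [991, 31]
BINARY_OP + → 991 + 31 = 1022. Stack: [1022]
LOAD_CONST → push 6. Stack: [1022, 6]
BINARY_OP * → 1022 * 6 = 6132. Stack: [6132]
STORE_FAST t → t=6132. Stack: []
LOAD_FAST w → push 991. Stack: [991]
RETURN_VALUE → return 991.

961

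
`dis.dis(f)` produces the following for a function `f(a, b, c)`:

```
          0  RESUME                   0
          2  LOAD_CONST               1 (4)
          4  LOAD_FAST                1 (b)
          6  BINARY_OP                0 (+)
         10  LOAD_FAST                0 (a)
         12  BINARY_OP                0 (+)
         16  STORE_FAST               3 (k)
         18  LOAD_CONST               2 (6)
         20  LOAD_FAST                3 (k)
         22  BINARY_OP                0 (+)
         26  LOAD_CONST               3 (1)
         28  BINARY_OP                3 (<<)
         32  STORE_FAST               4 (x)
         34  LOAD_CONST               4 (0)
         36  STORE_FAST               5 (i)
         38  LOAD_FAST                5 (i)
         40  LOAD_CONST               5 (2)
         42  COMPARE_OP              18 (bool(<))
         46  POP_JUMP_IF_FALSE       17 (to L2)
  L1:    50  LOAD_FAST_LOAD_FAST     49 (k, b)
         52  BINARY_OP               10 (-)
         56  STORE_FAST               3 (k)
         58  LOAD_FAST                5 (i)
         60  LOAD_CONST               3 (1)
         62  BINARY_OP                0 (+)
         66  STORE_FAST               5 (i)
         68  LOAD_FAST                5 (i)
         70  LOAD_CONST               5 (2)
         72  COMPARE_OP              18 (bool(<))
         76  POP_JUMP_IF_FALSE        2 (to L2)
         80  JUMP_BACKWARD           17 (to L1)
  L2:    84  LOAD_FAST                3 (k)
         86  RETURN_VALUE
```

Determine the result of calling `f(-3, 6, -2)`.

LOAD_CONST → push 4. Stack: [4]
LOAD_FAST b → push 6. Stack: [4, 6]
BINARY_OP + → 4 + 6 = 10. Stack: [10]
LOAD_FAST a → push -3. Stack: [10, -3]
BINARY_OP + → 10 + -3 = 7. Stack: [7]
STORE_FAST k → k=7. Stack: []
LOAD_CONST → push 6. Stack: [6]
LOAD_FAST k → push 7. Stack: [6, 7]
BINARY_OP + → 6 + 7 = 13. Stack: [13]
LOAD_CONST → push 1. Stack: [13, 1]
BINARY_OP << → 13 << 1 = 26. Stack: [26]
STORE_FAST x → x=26. Stack: []
LOAD_CONST → push 0. Stack: [0]
STORE_FAST i → i=0. Stack: []
LOAD_FAST i → push 0. Stack: [0]
LOAD_CONST → push 2. Stack: [0, 2]
COMPARE_OP bool(<) → 0 vs 2 = True. Stack: [True]
POP_JUMP_IF_FALSE → pop True; no jump. Stack: []
LOAD_FAST_LOAD_FAST k,b → push 7,6. Stack: [7, 6]
BINARY_OP - → 7 - 6 = 1. Stack: [1]
STORE_FAST k → k=1. Stack: []
LOAD_FAST i → push 0. Stack: [0]
LOAD_CONST → push 1. Stack: [0, 1]
BINARY_OP + → 0 + 1 = 1. Stack: [1]
STORE_FAST i → i=1. Stack: []
LOAD_FAST i → push 1. Stack: [1]
LOAD_CONST → push 2. Stack: [1, 2]
COMPARE_OP bool(<) → 1 vs 2 = True. Stack: [True]
POP_JUMP_IF_FALSE → pop True; no jump. Stack: []
LOAD_FAST_LOAD_FAST k,b → push 1,6. Stack: [1, 6]
BINARY_OP - → 1 - 6 = -5. Stack: [-5]
STORE_FAST k → k=-5. Stack: []
LOAD_FAST i → push 1. Stack: [1]
LOAD_CONST → push 1. Stack: [1, 1]
BINARY_OP + → 1 + 1 = 2. Stack: [2]
STORE_FAST i → i=2. Stack: []
LOAD_FAST i → push 2. Stack: [2]
LOAD_CONST → push 2. Stack: [2, 2]
COMPARE_OP bool(<) → 2 vs 2 = False. Stack: [False]
POP_JUMP_IF_FALSE → pop False; jump. Stack: []
LOAD_FAST k → push -5. Stack: [-5]
RETURN_VALUE → return -5.

-5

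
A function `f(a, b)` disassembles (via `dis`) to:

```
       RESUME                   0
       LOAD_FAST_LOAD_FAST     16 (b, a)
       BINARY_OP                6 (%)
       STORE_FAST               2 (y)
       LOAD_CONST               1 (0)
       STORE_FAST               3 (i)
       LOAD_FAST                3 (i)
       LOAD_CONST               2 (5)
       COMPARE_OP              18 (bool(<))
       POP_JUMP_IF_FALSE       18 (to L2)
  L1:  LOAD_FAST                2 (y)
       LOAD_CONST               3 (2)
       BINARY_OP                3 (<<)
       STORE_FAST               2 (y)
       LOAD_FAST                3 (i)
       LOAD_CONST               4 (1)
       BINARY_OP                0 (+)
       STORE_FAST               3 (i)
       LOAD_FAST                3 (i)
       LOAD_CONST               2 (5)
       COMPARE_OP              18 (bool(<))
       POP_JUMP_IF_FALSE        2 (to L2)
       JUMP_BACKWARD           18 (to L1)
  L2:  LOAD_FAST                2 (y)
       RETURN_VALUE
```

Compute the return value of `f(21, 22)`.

1024

LOAD_FAST_LOAD_FAST b,a → push 22,21
BINARY_OP % → 22 % 21 = 1
STORE_FAST y → y=1
LOAD_CONST → push 0
STORE_FAST i → i=0
LOAD_FAST i → push 0
LOAD_CONST → push 5
COMPARE_OP bool(<) → 0 vs 5 = True
POP_JUMP_IF_FALSE → pop True; no jump
LOAD_FAST y → push 1
LOAD_CONST → push 2
BINARY_OP << → 1 << 2 = 4
STORE_FAST y → y=4
LOAD_FAST i → push 0
LOAD_CONST → push 1
BINARY_OP + → 0 + 1 = 1
STORE_FAST i → i=1
LOAD_FAST i → push 1
LOAD_CONST → push 5
COMPARE_OP bool(<) → 1 vs 5 = True
POP_JUMP_IF_FALSE → pop True; no jump
LOAD_FAST y → push 4
LOAD_CONST → push 2
BINARY_OP << → 4 << 2 = 16
STORE_FAST y → y=16
LOAD_FAST i → push 1
LOAD_CONST → push 1
BINARY_OP + → 1 + 1 = 2
STORE_FAST i → i=2
LOAD_FAST i → push 2
LOAD_CONST → push 5
COMPARE_OP bool(<) → 2 vs 5 = True
POP_JUMP_IF_FALSE → pop True; no jump
LOAD_FAST y → push 16
LOAD_CONST → push 2
BINARY_OP << → 16 << 2 = 64
STORE_FAST y → y=64
LOAD_FAST i → push 2
LOAD_CONST → push 1
BINARY_OP + → 2 + 1 = 3
STORE_FAST i → i=3
LOAD_FAST i → push 3
LOAD_CONST → push 5
COMPARE_OP bool(<) → 3 vs 5 = True
POP_JUMP_IF_FALSE → pop True; no jump
LOAD_FAST y → push 64
LOAD_CONST → push 2
BINARY_OP << → 64 << 2 = 256
STORE_FAST y → y=256
LOAD_FAST i → push 3
LOAD_CONST → push 1
BINARY_OP + → 3 + 1 = 4
STORE_FAST i → i=4
LOAD_FAST i → push 4
LOAD_CONST → push 5
COMPARE_OP bool(<) → 4 vs 5 = True
POP_JUMP_IF_FALSE → pop True; no jump
LOAD_FAST y → push 256
LOAD_CONST → push 2
BINARY_OP << → 256 << 2 = 1024
STORE_FAST y → y=1024
LOAD_FAST i → push 4
LOAD_CONST → push 1
BINARY_OP + → 4 + 1 = 5
STORE_FAST i → i=5
LOAD_FAST i → push 5
LOAD_CONST → push 5
COMPARE_OP bool(<) → 5 vs 5 = False
POP_JUMP_IF_FALSE → pop False; jump
LOAD_FAST y → push 1024
RETURN_VALUE → return 1024.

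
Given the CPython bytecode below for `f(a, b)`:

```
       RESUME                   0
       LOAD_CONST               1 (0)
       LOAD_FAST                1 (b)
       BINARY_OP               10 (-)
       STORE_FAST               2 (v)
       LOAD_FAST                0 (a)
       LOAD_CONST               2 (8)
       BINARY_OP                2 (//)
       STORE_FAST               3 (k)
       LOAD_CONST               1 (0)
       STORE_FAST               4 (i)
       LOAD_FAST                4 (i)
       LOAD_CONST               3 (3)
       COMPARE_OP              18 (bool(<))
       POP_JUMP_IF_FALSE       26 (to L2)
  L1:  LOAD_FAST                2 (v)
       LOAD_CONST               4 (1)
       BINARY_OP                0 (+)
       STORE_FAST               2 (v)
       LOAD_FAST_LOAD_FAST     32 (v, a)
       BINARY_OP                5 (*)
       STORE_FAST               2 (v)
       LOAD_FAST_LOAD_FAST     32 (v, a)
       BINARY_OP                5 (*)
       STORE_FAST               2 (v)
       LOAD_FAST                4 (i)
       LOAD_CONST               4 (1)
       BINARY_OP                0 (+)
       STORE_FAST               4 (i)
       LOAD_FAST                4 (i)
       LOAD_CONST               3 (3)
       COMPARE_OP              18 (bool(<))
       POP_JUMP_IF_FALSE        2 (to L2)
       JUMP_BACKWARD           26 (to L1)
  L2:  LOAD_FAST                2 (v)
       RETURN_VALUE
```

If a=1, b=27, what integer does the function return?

-24

LOAD_CONST → push 0
LOAD_FAST b → push 27
BINARY_OP - → 0 - 27 = -27
STORE_FAST v → v=-27
LOAD_FAST a → push 1
LOAD_CONST → push 8
BINARY_OP // → 1 // 8 = 0
STORE_FAST k → k=0
LOAD_CONST → push 0
STORE_FAST i → i=0
LOAD_FAST i → push 0
LOAD_CONST → push 3
COMPARE_OP bool(<) → 0 vs 3 = True
POP_JUMP_IF_FALSE → pop True; no jump
LOAD_FAST v → push -27
LOAD_CONST → push 1
BINARY_OP + → -27 + 1 = -26
STORE_FAST v → v=-26
LOAD_FAST_LOAD_FAST v,a → push -26,1
BINARY_OP * → -26 * 1 = -26
STORE_FAST v → v=-26
LOAD_FAST_LOAD_FAST v,a → push -26,1
BINARY_OP * → -26 * 1 = -26
STORE_FAST v → v=-26
LOAD_FAST i → push 0
LOAD_CONST → push 1
BINARY_OP + → 0 + 1 = 1
STORE_FAST i → i=1
LOAD_FAST i → push 1
LOAD_CONST → push 3
COMPARE_OP bool(<) → 1 vs 3 = True
POP_JUMP_IF_FALSE → pop True; no jump
LOAD_FAST v → push -26
LOAD_CONST → push 1
BINARY_OP + → -26 + 1 = -25
STORE_FAST v → v=-25
LOAD_FAST_LOAD_FAST v,a → push -25,1
BINARY_OP * → -25 * 1 = -25
STORE_FAST v → v=-25
LOAD_FAST_LOAD_FAST v,a → push -25,1
BINARY_OP * → -25 * 1 = -25
STORE_FAST v → v=-25
LOAD_FAST i → push 1
LOAD_CONST → push 1
BINARY_OP + → 1 + 1 = 2
STORE_FAST i → i=2
LOAD_FAST i → push 2
LOAD_CONST → push 3
COMPARE_OP bool(<) → 2 vs 3 = True
POP_JUMP_IF_FALSE → pop True; no jump
LOAD_FAST v → push -25
LOAD_CONST → push 1
BINARY_OP + → -25 + 1 = -24
STORE_FAST v → v=-24
LOAD_FAST_LOAD_FAST v,a → push -24,1
BINARY_OP * → -24 * 1 = -24
STORE_FAST v → v=-24
LOAD_FAST_LOAD_FAST v,a → push -24,1
BINARY_OP * → -24 * 1 = -24
STORE_FAST v → v=-24
LOAD_FAST i → push 2
LOAD_CONST → push 1
BINARY_OP + → 2 + 1 = 3
STORE_FAST i → i=3
LOAD_FAST i → push 3
LOAD_CONST → push 3
COMPARE_OP bool(<) → 3 vs 3 = False
POP_JUMP_IF_FALSE → pop False; jump
LOAD_FAST v → push -24
RETURN_VALUE → return -24.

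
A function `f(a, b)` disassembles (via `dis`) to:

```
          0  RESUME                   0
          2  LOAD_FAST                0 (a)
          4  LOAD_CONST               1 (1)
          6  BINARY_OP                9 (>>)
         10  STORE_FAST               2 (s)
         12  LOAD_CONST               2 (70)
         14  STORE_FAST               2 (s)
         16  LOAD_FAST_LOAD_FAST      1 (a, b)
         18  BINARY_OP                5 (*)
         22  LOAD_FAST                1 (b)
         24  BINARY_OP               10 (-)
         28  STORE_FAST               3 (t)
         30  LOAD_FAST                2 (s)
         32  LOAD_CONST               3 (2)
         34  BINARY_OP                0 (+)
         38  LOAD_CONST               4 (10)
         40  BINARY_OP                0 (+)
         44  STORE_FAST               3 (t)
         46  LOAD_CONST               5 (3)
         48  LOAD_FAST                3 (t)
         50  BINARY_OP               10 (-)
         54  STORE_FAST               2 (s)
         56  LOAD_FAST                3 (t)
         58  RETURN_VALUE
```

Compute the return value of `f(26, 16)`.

82

LOAD_FAST a → push 26. Stack: [26]
LOAD_CONST → push 1. Stack: [26, 1]
BINARY_OP >> → 26 >> 1 = 13. Stack: [13]
STORE_FAST s → s=13. Stack: []
LOAD_CONST → push 70. Stack: [70]
STORE_FAST s → s=70. Stack: []
LOAD_FAST_LOAD_FAST a,b → push 26,16. Stack: [26, 16]
BINARY_OP * → 26 * 16 = 416. Stack: [416]
LOAD_FAST b → push 16. Stack: [416, 16]
BINARY_OP - → 416 - 16 = 400. Stack: [400]
STORE_FAST t → t=400. Stack: []
LOAD_FAST s → push 70. Stack: [70]
LOAD_CONST → push 2. Stack: [70, 2]
BINARY_OP + → 70 + 2 = 72. Stack: [72]
LOAD_CONST → push 10. Stack: [72, 10]
BINARY_OP + → 72 + 10 = 82. Stack: [82]
STORE_FAST t → t=82. Stack: []
LOAD_CONST → push 3. Stack: [3]
LOAD_FAST t → push 82. Stack: [3, 82]
BINARY_OP - → 3 - 82 = -79. Stack: [-79]
STORE_FAST s → s=-79. Stack: []
LOAD_FAST t → push 82. Stack: [82]
RETURN_VALUE → return 82.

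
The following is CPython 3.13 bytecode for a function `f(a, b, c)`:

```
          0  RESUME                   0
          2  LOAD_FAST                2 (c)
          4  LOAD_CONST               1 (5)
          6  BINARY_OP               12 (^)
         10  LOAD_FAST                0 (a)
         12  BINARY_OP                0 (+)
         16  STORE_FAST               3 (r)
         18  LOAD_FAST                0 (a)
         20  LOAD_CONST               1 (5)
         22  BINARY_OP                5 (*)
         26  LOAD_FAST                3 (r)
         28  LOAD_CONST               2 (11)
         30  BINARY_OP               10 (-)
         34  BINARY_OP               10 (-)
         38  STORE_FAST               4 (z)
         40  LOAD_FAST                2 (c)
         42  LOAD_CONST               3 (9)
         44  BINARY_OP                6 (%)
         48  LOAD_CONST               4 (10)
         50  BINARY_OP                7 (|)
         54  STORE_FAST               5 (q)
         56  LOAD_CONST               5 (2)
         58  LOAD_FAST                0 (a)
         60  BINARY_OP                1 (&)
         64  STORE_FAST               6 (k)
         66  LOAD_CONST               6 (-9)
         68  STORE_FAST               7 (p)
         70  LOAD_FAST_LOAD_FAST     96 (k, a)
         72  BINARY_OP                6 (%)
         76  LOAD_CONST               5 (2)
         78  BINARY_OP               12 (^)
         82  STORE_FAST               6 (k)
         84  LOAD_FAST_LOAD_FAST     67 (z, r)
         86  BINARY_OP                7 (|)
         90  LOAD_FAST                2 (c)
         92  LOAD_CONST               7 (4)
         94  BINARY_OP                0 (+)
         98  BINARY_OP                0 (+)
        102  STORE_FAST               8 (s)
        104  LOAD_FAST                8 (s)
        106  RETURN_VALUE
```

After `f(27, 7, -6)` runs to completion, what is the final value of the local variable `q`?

11

LOAD_FAST c → push -6. Stack: [-6]
LOAD_CONST → push 5. Stack: [-6, 5]
BINARY_OP ^ → -6 ^ 5 = -1. Stack: [-1]
LOAD_FAST a → push 27. Stack: [-1, 27]
BINARY_OP + → -1 + 27 = 26. Stack: [26]
STORE_FAST r → r=26. Stack: []
LOAD_FAST a → push 27. Stack: [27]
LOAD_CONST → push 5. Stack: [27, 5]
BINARY_OP * → 27 * 5 = 135. Stack: [135]
LOAD_FAST r → push 26. Stack: [135, 26]
LOAD_CONST → push 11. Stack: [135, 26, 11]
BINARY_OP - → 26 - 11 = 15. Stack: [135, 15]
BINARY_OP - → 135 - 15 = 120. Stack: [120]
STORE_FAST z → z=120. Stack: []
LOAD_FAST c → push -6. Stack: [-6]
LOAD_CONST → push 9. Stack: [-6, 9]
BINARY_OP % → -6 % 9 = 3. Stack: [3]
LOAD_CONST → push 10. Stack: [3, 10]
BINARY_OP | → 3 | 10 = 11. Stack: [11]
STORE_FAST q → q=11. Stack: []
LOAD_CONST → push 2. Stack: [2]
LOAD_FAST a → push 27. Stack: [2, 27]
BINARY_OP & → 2 & 27 = 2. Stack: [2]
STORE_FAST k → k=2. Stack: []
LOAD_CONST → push -9. Stack: [-9]
STORE_FAST p → p=-9. Stack: []
LOAD_FAST_LOAD_FAST k,a → push 2,27. Stack: [2, 27]
BINARY_OP % → 2 % 27 = 2. Stack: [2]
LOAD_CONST → push 2. Stack: [2, 2]
BINARY_OP ^ → 2 ^ 2 = 0. Stack: [0]
STORE_FAST k → k=0. Stack: []
LOAD_FAST_LOAD_FAST z,r → push 120,26. Stack: [120, 26]
BINARY_OP | → 120 | 26 = 122. Stack: [122]
LOAD_FAST c → push -6. Stack: [122, -6]
LOAD_CONST → push 4. Stack: [122, -6, 4]
BINARY_OP + → -6 + 4 = -2. Stack: [122, -2]
BINARY_OP + → 122 + -2 = 120. Stack: [120]
STORE_FAST s → s=120. Stack: []
LOAD_FAST s → push 120. Stack: [120]
RETURN_VALUE → return 120.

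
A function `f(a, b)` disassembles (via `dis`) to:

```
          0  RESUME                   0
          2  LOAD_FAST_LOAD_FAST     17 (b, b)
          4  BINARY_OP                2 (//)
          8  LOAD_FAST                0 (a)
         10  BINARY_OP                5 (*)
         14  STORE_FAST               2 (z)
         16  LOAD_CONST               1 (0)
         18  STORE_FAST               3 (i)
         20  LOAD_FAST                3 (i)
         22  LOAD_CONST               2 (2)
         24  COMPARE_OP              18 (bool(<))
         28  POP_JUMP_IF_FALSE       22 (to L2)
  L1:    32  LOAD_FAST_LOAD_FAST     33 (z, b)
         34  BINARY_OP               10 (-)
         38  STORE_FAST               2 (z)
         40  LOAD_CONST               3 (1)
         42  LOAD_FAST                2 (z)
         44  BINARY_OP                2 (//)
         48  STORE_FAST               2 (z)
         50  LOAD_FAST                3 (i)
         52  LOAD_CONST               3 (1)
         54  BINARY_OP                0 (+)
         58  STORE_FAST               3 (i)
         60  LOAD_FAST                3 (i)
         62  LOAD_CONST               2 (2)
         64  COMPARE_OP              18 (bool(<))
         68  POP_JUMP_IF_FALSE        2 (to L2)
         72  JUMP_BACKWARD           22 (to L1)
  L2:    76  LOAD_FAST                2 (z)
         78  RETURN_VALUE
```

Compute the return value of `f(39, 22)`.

LOAD_FAST_LOAD_FAST b,b → push 22,22. Stack: [22, 22]
BINARY_OP // → 22 // 22 = 1. Stack: [1]
LOAD_FAST a → push 39. Stack: [1, 39]
BINARY_OP * → 1 * 39 = 39. Stack: [39]
STORE_FAST z → z=39. Stack: []
LOAD_CONST → push 0. Stack: [0]
STORE_FAST i → i=0. Stack: []
LOAD_FAST i → push 0. Stack: [0]
LOAD_CONST → push 2. Stack: [0, 2]
COMPARE_OP bool(<) → 0 vs 2 = True. Stack: [True]
POP_JUMP_IF_FALSE → pop True; no jump. Stack: []
LOAD_FAST_LOAD_FAST z,b → push 39,22. Stack: [39, 22]
BINARY_OP - → 39 - 22 = 17. Stack: [17]
STORE_FAST z → z=17. Stack: []
LOAD_CONST → push 1. Stack: [1]
LOAD_FAST z → push 17. Stack: [1, 17]
BINARY_OP // → 1 // 17 = 0. Stack: [0]
STORE_FAST z → z=0. Stack: []
LOAD_FAST i → push 0. Stack: [0]
LOAD_CONST → push 1. Stack: [0, 1]
BINARY_OP + → 0 + 1 = 1. Stack: [1]
STORE_FAST i → i=1. Stack: []
LOAD_FAST i → push 1. Stack: [1]
LOAD_CONST → push 2. Stack: [1, 2]
COMPARE_OP bool(<) → 1 vs 2 = True. Stack: [True]
POP_JUMP_IF_FALSE → pop True; no jump. Stack: []
LOAD_FAST_LOAD_FAST z,b → push 0,22. Stack: [0, 22]
BINARY_OP - → 0 - 22 = -22. Stack: [-22]
STORE_FAST z → z=-22. Stack: []
LOAD_CONST → push 1. Stack: [1]
LOAD_FAST z → push -22. Stack: [1, -22]
BINARY_OP // → 1 // -22 = -1. Stack: [-1]
STORE_FAST z → z=-1. Stack: []
LOAD_FAST i → push 1. Stack: [1]
LOAD_CONST → push 1. Stack: [1, 1]
BINARY_OP + → 1 + 1 = 2. Stack: [2]
STORE_FAST i → i=2. Stack: []
LOAD_FAST i → push 2. Stack: [2]
LOAD_CONST → push 2. Stack: [2, 2]
COMPARE_OP bool(<) → 2 vs 2 = False. Stack: [False]
POP_JUMP_IF_FALSE → pop False; jump. Stack: []
LOAD_FAST z → push -1. Stack: [-1]
RETURN_VALUE → return -1.

-1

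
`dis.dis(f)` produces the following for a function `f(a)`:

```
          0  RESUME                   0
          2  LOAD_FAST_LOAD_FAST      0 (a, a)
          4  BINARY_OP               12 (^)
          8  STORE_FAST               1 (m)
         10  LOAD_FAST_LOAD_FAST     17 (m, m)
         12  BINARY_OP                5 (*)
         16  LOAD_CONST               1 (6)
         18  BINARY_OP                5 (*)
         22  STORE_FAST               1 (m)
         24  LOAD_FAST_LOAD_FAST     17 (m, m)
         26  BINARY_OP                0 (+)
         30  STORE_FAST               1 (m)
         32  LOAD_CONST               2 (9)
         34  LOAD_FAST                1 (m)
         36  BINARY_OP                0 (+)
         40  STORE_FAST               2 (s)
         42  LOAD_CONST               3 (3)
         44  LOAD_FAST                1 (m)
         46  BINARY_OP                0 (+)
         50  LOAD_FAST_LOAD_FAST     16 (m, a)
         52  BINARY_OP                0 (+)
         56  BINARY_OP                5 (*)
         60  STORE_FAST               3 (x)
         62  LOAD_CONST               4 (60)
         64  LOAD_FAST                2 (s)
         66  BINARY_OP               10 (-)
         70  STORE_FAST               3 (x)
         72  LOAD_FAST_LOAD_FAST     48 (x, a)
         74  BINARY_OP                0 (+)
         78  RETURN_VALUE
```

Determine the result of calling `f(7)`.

58

LOAD_FAST_LOAD_FAST a,a → push 7,7. Stack: [7, 7]
BINARY_OP ^ → 7 ^ 7 = 0. Stack: [0]
STORE_FAST m → m=0. Stack: []
LOAD_FAST_LOAD_FAST m,m → push 0,0. Stack: [0, 0]
BINARY_OP * → 0 * 0 = 0. Stack: [0]
LOAD_CONST → push 6. Stack: [0, 6]
BINARY_OP * → 0 * 6 = 0. Stack: [0]
STORE_FAST m → m=0. Stack: []
LOAD_FAST_LOAD_FAST m,m → push 0,0. Stack: [0, 0]
BINARY_OP + → 0 + 0 = 0. Stack: [0]
STORE_FAST m → m=0. Stack: []
LOAD_CONST → push 9. Stack: [9]
LOAD_FAST m → push 0. Stack: [9, 0]
BINARY_OP + → 9 + 0 = 9. Stack: [9]
STORE_FAST s → s=9. Stack: []
LOAD_CONST → push 3. Stack: [3]
LOAD_FAST m → push 0. Stack: [3, 0]
BINARY_OP + → 3 + 0 = 3. Stack: [3]
LOAD_FAST_LOAD_FAST m,a → push 0,7. Stack: [3, 0, 7]
BINARY_OP + → 0 + 7 = 7. Stack: [3, 7]
BINARY_OP * → 3 * 7 = 21. Stack: [21]
STORE_FAST x → x=21. Stack: []
LOAD_CONST → push 60. Stack: [60]
LOAD_FAST s → push 9. Stack: [60, 9]
BINARY_OP - → 60 - 9 = 51. Stack: [51]
STORE_FAST x → x=51. Stack: []
LOAD_FAST_LOAD_FAST x,a → push 51,7. Stack: [51, 7]
BINARY_OP + → 51 + 7 = 58. Stack: [58]
RETURN_VALUE → return 58.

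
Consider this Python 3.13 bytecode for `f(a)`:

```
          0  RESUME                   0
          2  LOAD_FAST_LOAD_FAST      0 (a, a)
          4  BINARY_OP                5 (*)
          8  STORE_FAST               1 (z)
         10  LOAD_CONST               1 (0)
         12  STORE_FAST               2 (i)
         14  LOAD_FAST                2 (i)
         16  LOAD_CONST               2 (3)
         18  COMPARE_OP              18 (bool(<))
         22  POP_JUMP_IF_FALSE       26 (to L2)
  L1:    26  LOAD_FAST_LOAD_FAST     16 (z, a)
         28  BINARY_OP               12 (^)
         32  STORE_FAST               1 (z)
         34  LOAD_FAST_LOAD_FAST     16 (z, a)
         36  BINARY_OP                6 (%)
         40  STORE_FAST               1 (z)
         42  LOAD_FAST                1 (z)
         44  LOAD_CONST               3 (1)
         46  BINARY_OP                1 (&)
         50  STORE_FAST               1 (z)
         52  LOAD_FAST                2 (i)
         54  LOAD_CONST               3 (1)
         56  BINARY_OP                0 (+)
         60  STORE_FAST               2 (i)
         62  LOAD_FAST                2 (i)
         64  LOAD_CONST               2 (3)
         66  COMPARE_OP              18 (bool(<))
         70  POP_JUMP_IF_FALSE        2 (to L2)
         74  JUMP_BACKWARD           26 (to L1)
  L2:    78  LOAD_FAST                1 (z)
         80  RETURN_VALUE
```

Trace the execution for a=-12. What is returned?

LOAD_FAST_LOAD_FAST a,a → push -12,-12
BINARY_OP * → -12 * -12 = 144
STORE_FAST z → z=144
LOAD_CONST → push 0
STORE_FAST i → i=0
LOAD_FAST i → push 0
LOAD_CONST → push 3
COMPARE_OP bool(<) → 0 vs 3 = True
POP_JUMP_IF_FALSE → pop True; no jump
LOAD_FAST_LOAD_FAST z,a → push 144,-12
BINARY_OP ^ → 144 ^ -12 = -156
STORE_FAST z → z=-156
LOAD_FAST_LOAD_FAST z,a → push -156,-12
BINARY_OP % → -156 % -12 = 0
STORE_FAST z → z=0
LOAD_FAST z → push 0
LOAD_CONST → push 1
BINARY_OP & → 0 & 1 = 0
STORE_FAST z → z=0
LOAD_FAST i → push 0
LOAD_CONST → push 1
BINARY_OP + → 0 + 1 = 1
STORE_FAST i → i=1
LOAD_FAST i → push 1
LOAD_CONST → push 3
COMPARE_OP bool(<) → 1 vs 3 = True
POP_JUMP_IF_FALSE → pop True; no jump
LOAD_FAST_LOAD_FAST z,a → push 0,-12
BINARY_OP ^ → 0 ^ -12 = -12
STORE_FAST z → z=-12
LOAD_FAST_LOAD_FAST z,a → push -12,-12
BINARY_OP % → -12 % -12 = 0
STORE_FAST z → z=0
LOAD_FAST z → push 0
LOAD_CONST → push 1
BINARY_OP & → 0 & 1 = 0
STORE_FAST z → z=0
LOAD_FAST i → push 1
LOAD_CONST → push 1
BINARY_OP + → 1 + 1 = 2
STORE_FAST i → i=2
LOAD_FAST i → push 2
LOAD_CONST → push 3
COMPARE_OP bool(<) → 2 vs 3 = True
POP_JUMP_IF_FALSE → pop True; no jump
LOAD_FAST_LOAD_FAST z,a → push 0,-12
BINARY_OP ^ → 0 ^ -12 = -12
STORE_FAST z → z=-12
LOAD_FAST_LOAD_FAST z,a → push -12,-12
BINARY_OP % → -12 % -12 = 0
STORE_FAST z → z=0
LOAD_FAST z → push 0
LOAD_CONST → push 1
BINARY_OP & → 0 & 1 = 0
STORE_FAST z → z=0
LOAD_FAST i → push 2
LOAD_CONST → push 1
BINARY_OP + → 2 + 1 = 3
STORE_FAST i → i=3
LOAD_FAST i → push 3
LOAD_CONST → push 3
COMPARE_OP bool(<) → 3 vs 3 = False
POP_JUMP_IF_FALSE → pop False; jump
LOAD_FAST z → push 0
RETURN_VALUE → return 0.

0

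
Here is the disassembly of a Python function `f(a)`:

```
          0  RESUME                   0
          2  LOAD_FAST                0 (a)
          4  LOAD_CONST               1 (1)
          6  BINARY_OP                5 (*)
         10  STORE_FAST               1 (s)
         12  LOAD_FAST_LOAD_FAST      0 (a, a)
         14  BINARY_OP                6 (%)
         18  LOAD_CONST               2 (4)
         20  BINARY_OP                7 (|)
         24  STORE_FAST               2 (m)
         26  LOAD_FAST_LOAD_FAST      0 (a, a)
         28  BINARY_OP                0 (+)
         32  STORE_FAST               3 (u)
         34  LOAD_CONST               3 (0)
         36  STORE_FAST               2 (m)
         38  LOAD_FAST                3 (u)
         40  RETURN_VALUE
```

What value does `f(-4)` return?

-8

LOAD_FAST a → push -4. Stack: [-4]
LOAD_CONST → push 1. Stack: [-4, 1]
BINARY_OP * → -4 * 1 = -4. Stack: [-4]
STORE_FAST s → s=-4. Stack: []
LOAD_FAST_LOAD_FAST a,a → push -4,-4. Stack: [-4, -4]
BINARY_OP % → -4 % -4 = 0. Stack: [0]
LOAD_CONST → push 4. Stack: [0, 4]
BINARY_OP | → 0 | 4 = 4. Stack: [4]
STORE_FAST m → m=4. Stack: []
LOAD_FAST_LOAD_FAST a,a → push -4,-4. Stack: [-4, -4]
BINARY_OP + → -4 + -4 = -8. Stack: [-8]
STORE_FAST u → u=-8. Stack: []
LOAD_CONST → push 0. Stack: [0]
STORE_FAST m → m=0. Stack: []
LOAD_FAST u → push -8. Stack: [-8]
RETURN_VALUE → return -8.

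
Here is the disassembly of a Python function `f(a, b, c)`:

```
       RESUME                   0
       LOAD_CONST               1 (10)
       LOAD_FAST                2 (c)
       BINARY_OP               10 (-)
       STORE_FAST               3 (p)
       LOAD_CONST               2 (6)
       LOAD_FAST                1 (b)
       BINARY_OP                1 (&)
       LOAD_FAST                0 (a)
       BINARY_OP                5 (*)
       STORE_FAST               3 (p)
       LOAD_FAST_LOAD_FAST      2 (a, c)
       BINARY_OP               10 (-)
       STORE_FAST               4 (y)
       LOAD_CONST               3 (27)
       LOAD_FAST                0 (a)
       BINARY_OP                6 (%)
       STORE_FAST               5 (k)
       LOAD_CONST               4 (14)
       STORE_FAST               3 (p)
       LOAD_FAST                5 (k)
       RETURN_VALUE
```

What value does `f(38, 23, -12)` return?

LOAD_CONST → push 10. Stack: [10]
LOAD_FAST c → push -12. Stack: [10, -12]
BINARY_OP - → 10 - -12 = 22. Stack: [22]
STORE_FAST p → p=22. Stack: []
LOAD_CONST → push 6. Stack: [6]
LOAD_FAST b → push 23. Stack: [6, 23]
BINARY_OP & → 6 & 23 = 6. Stack: [6]
LOAD_FAST a → push 38. Stack: [6, 38]
BINARY_OP * → 6 * 38 = 228. Stack: [228]
STORE_FAST p → p=228. Stack: []
LOAD_FAST_LOAD_FAST a,c → push 38,-12. Stack: [38, -12]
BINARY_OP - → 38 - -12 = 50. Stack: [50]
STORE_FAST y → y=50. Stack: []
LOAD_CONST → push 27. Stack: [27]
LOAD_FAST a → push 38. Stack: [27, 38]
BINARY_OP % → 27 % 38 = 27. Stack: [27]
STORE_FAST k → k=27. Stack: []
LOAD_CONST → push 14. Stack: [14]
STORE_FAST p → p=14. Stack: []
LOAD_FAST k → push 27. Stack: [27]
RETURN_VALUE → return 27.

27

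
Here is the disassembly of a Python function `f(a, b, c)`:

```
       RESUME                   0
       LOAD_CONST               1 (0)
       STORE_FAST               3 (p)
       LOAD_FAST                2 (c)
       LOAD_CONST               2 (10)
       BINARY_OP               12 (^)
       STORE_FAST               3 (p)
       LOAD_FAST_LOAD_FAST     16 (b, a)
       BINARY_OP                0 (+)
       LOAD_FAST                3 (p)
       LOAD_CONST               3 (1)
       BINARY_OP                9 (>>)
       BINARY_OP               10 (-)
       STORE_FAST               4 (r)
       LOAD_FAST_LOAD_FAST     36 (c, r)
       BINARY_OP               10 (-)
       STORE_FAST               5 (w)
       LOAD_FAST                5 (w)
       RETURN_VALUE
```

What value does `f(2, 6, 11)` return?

LOAD_CONST → push 0. Stack: [0]
STORE_FAST p → p=0. Stack: []
LOAD_FAST c → push 11. Stack: [11]
LOAD_CONST → push 10. Stack: [11, 10]
BINARY_OP ^ → 11 ^ 10 = 1. Stack: [1]
STORE_FAST p → p=1. Stack: []
LOAD_FAST_LOAD_FAST b,a → push 6,2. Stack: [6, 2]
BINARY_OP + → 6 + 2 = 8. Stack: [8]
LOAD_FAST p → push 1. Stack: [8, 1]
LOAD_CONST → push 1. Stack: [8, 1, 1]
BINARY_OP >> → 1 >> 1 = 0. Stack: [8, 0]
BINARY_OP - → 8 - 0 = 8. Stack: [8]
STORE_FAST r → r=8. Stack: []
LOAD_FAST_LOAD_FAST c,r → push 11,8. Stack: [11, 8]
BINARY_OP - → 11 - 8 = 3. Stack: [3]
STORE_FAST w → w=3. Stack: []
LOAD_FAST w → push 3. Stack: [3]
RETURN_VALUE → return 3.

3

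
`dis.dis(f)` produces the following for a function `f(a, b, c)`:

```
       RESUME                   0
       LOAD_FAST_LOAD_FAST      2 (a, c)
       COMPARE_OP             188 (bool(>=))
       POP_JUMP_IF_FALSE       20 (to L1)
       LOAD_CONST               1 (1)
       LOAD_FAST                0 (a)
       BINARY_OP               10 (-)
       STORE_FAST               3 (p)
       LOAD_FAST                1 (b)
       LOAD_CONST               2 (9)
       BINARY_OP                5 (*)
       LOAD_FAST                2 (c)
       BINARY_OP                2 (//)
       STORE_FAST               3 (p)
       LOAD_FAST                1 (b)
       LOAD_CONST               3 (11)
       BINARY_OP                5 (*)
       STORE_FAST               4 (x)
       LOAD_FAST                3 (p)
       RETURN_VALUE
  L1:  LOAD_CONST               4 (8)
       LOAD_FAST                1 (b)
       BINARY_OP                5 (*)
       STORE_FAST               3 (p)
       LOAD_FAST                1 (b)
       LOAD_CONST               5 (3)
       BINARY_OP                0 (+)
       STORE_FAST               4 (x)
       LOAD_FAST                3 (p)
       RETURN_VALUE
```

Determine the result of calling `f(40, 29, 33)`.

LOAD_FAST_LOAD_FAST a,c → push 40,33. Stack: [40, 33]
COMPARE_OP bool(>=) → 40 vs 33 = True. Stack: [True]
POP_JUMP_IF_FALSE → pop True; no jump. Stack: []
LOAD_CONST → push 1. Stack: [1]
LOAD_FAST a → push 40. Stack: [1, 40]
BINARY_OP - → 1 - 40 = -39. Stack: [-39]
STORE_FAST p → p=-39. Stack: []
LOAD_FAST b → push 29. Stack: [29]
LOAD_CONST → push 9. Stack: [29, 9]
BINARY_OP * → 29 * 9 = 261. Stack: [261]
LOAD_FAST c → push 33. Stack: [261, 33]
BINARY_OP // → 261 // 33 = 7. Stack: [7]
STORE_FAST p → p=7. Stack: []
LOAD_FAST b → push 29. Stack: [29]
LOAD_CONST → push 11. Stack: [29, 11]
BINARY_OP * → 29 * 11 = 319. Stack: [319]
STORE_FAST x → x=319. Stack: []
LOAD_FAST p → push 7. Stack: [7]
RETURN_VALUE → return 7.

7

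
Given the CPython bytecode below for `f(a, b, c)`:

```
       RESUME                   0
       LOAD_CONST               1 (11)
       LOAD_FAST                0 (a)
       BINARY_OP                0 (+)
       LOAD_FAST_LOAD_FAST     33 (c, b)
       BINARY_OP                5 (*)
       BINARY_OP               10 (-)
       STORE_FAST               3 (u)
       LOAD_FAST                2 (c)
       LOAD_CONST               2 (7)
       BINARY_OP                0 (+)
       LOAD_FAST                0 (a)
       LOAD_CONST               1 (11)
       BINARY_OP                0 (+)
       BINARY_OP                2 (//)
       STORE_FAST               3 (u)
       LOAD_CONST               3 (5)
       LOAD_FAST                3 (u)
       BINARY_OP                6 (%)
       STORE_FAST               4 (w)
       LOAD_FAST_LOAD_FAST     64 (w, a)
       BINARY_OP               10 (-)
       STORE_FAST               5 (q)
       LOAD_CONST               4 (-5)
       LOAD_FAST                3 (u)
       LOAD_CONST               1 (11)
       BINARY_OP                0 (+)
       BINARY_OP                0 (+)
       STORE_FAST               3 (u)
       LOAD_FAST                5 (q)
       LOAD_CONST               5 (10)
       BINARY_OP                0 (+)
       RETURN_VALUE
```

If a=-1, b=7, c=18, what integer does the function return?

LOAD_CONST → push 11. Stack: [11]
LOAD_FAST a → push -1. Stack: [11, -1]
BINARY_OP + → 11 + -1 = 10. Stack: [10]
LOAD_FAST_LOAD_FAST c,b → push 18,7. Stack: [10, 18, 7]
BINARY_OP * → 18 * 7 = 126. Stack: [10, 126]
BINARY_OP - → 10 - 126 = -116. Stack: [-116]
STORE_FAST u → u=-116. Stack: []
LOAD_FAST c → push 18. Stack: [18]
LOAD_CONST → push 7. Stack: [18, 7]
BINARY_OP + → 18 + 7 = 25. Stack: [25]
LOAD_FAST a → push -1. Stack: [25, -1]
LOAD_CONST → push 11. Stack: [25, -1, 11]
BINARY_OP + → -1 + 11 = 10. Stack: [25, 10]
BINARY_OP // → 25 // 10 = 2. Stack: [2]
STORE_FAST u → u=2. Stack: []
LOAD_CONST → push 5. Stack: [5]
LOAD_FAST u → push 2. Stack: [5, 2]
BINARY_OP % → 5 % 2 = 1. Stack: [1]
STORE_FAST w → w=1. Stack: []
LOAD_FAST_LOAD_FAST w,a → push 1,-1. Stack: [1, -1]
BINARY_OP - → 1 - -1 = 2. Stack: [2]
STORE_FAST q → q=2. Stack: []
LOAD_CONST → push -5. Stack: [-5]
LOAD_FAST u → push 2. Stack: [-5, 2]
LOAD_CONST → push 11. Stack: [-5, 2, 11]
BINARY_OP + → 2 + 11 = 13. Stack: [-5, 13]
BINARY_OP + → -5 + 13 = 8. Stack: [8]
STORE_FAST u → u=8. Stack: []
LOAD_FAST q → push 2. Stack: [2]
LOAD_CONST → push 10. Stack: [2, 10]
BINARY_OP + → 2 + 10 = 12. Stack: [12]
RETURN_VALUE → return 12.

12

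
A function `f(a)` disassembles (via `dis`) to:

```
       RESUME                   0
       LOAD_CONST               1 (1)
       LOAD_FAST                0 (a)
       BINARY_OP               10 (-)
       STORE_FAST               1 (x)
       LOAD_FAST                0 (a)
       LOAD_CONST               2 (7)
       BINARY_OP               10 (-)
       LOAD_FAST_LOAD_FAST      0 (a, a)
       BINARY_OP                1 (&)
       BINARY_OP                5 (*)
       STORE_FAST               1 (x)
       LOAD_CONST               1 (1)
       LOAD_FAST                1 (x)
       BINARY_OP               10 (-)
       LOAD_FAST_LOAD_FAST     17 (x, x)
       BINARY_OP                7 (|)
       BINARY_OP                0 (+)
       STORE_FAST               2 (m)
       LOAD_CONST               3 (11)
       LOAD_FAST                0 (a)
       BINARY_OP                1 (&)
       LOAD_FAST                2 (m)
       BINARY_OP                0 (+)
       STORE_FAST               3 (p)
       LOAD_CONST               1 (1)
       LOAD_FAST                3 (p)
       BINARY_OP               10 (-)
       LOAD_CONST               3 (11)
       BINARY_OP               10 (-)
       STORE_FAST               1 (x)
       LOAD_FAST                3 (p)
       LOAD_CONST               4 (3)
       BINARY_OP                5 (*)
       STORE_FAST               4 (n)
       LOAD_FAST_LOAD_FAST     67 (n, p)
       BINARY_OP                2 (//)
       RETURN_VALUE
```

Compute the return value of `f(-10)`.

3

LOAD_CONST → push 1. Stack: [1]
LOAD_FAST a → push -10. Stack: [1, -10]
BINARY_OP - → 1 - -10 = 11. Stack: [11]
STORE_FAST x → x=11. Stack: []
LOAD_FAST a → push -10. Stack: [-10]
LOAD_CONST → push 7. Stack: [-10, 7]
BINARY_OP - → -10 - 7 = -17. Stack: [-17]
LOAD_FAST_LOAD_FAST a,a → push -10,-10. Stack: [-17, -10, -10]
BINARY_OP & → -10 & -10 = -10. Stack: [-17, -10]
BINARY_OP * → -17 * -10 = 170. Stack: [170]
STORE_FAST x → x=170. Stack: []
LOAD_CONST → push 1. Stack: [1]
LOAD_FAST x → push 170. Stack: [1, 170]
BINARY_OP - → 1 - 170 = -169. Stack: [-169]
LOAD_FAST_LOAD_FAST x,x → push 170,170. Stack: [-169, 170, 170]
BINARY_OP | → 170 | 170 = 170. Stack: [-169, 170]
BINARY_OP + → -169 + 170 = 1. Stack: [1]
STORE_FAST m → m=1. Stack: []
LOAD_CONST → push 11. Stack: [11]
LOAD_FAST a → push -10. Stack: [11, -10]
BINARY_OP & → 11 & -10 = 2. Stack: [2]
LOAD_FAST m → push 1. Stack: [2, 1]
BINARY_OP + → 2 + 1 = 3. Stack: [3]
STORE_FAST p → p=3. Stack: []
LOAD_CONST → push 1. Stack: [1]
LOAD_FAST p → push 3. Stack: [1, 3]
BINARY_OP - → 1 - 3 = -2. Stack: [-2]
LOAD_CONST → push 11. Stack: [-2, 11]
BINARY_OP - → -2 - 11 = -13. Stack: [-13]
STORE_FAST x → x=-13. Stack: []
LOAD_FAST p → push 3. Stack: [3]
LOAD_CONST → push 3. Stack: [3, 3]
BINARY_OP * → 3 * 3 = 9. Stack: [9]
STORE_FAST n → n=9. Stack: []
LOAD_FAST_LOAD_FAST n,p → push 9,3. Stack: [9, 3]
BINARY_OP // → 9 // 3 = 3. Stack: [3]
RETURN_VALUE → return 3.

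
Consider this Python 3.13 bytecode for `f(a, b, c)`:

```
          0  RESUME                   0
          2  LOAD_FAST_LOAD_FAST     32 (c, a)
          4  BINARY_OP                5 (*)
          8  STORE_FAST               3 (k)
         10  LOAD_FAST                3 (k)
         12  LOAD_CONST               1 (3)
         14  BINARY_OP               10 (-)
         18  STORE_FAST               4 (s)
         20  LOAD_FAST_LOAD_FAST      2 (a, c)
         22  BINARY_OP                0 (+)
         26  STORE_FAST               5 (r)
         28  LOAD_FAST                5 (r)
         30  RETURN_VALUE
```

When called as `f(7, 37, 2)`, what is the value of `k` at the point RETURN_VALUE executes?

14

LOAD_FAST_LOAD_FAST c,a → push 2,7. Stack: [2, 7]
BINARY_OP * → 2 * 7 = 14. Stack: [14]
STORE_FAST k → k=14. Stack: []
LOAD_FAST k → push 14. Stack: [14]
LOAD_CONST → push 3. Stack: [14, 3]
BINARY_OP - → 14 - 3 = 11. Stack: [11]
STORE_FAST s → s=11. Stack: []
LOAD_FAST_LOAD_FAST a,c → push 7,2. Stack: [7, 2]
BINARY_OP + → 7 + 2 = 9. Stack: [9]
STORE_FAST r → r=9. Stack: []
LOAD_FAST r → push 9. Stack: [9]
RETURN_VALUE → return 9.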